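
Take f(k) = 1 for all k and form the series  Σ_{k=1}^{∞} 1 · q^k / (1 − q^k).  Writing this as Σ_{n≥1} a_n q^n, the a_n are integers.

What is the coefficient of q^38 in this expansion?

a_38 = 4

q^38  k|38↦f(k): 1:1 2:1 19:1 38:1  a_38=4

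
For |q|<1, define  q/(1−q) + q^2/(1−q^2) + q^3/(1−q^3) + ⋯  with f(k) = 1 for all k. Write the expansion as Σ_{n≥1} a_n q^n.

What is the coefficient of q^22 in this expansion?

a_22 = 4

n=22: 1·22 2·11 11·2 22·1  f→[1+1+1+1]=4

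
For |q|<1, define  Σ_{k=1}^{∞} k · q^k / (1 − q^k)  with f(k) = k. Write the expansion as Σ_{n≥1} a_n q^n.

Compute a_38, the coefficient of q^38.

a_38 = 60

d|38:{1,2,19,38}  Σf=1+2+19+38=60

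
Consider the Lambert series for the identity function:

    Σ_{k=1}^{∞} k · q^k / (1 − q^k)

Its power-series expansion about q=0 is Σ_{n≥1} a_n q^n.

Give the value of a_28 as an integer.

d|28:{1,2,4,7,14,28}  Σf=1+2+4+7+14+28=56

a_28 = 56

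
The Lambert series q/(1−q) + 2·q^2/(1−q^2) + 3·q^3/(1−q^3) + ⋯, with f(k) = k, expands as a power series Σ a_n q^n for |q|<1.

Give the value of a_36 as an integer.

a_36 = 91

d|36:{1,2,3,4,6,9,12,18,36}  Σf=1+2+3+4+6+9+12+18+36=91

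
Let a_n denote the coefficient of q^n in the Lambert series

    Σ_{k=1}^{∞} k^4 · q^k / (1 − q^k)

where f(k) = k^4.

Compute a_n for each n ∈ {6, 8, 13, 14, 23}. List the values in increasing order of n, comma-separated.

1394, 4369, 28562, 40834, 279842

q^6  k|6↦f(k): 6:1296 3:81 2:16 1:1  a_6=1394
q^8  k|8↦f(k): 1:1 2:16 4:256 8:4096  a_8=4369
q^13  k|13↦f(k): 13:28561 1:1  a_13=28562
[q^14] f(14)=38416,f(7)=2401,f(2)=16,f(1)=1 ⇒ 40834
[q^23] f(1)=1,f(23)=279841 ⇒ 279842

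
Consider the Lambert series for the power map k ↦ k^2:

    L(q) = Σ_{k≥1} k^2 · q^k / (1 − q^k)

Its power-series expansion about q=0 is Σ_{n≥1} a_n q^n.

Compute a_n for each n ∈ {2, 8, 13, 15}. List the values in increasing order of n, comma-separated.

[q^2] f(2)=4,f(1)=1 ⇒ 5
q^8  k|8↦f(k): 1:1 2:4 4:16 8:64  a_8=85
n=13: 1·13 13·1  f→[1+169]=170
[q^15] f(1)=1,f(3)=9,f(5)=25,f(15)=225 ⇒ 260

5, 85, 170, 260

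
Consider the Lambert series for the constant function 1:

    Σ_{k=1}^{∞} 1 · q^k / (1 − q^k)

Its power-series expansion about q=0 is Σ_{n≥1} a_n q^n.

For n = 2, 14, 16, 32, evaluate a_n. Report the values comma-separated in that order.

q^2  k|2↦f(k): 1:1 2:1  a_2=2
[q^14] f(14)=1,f(7)=1,f(2)=1,f(1)=1 ⇒ 4
n=16: 1·16 2·8 4·4 8·2 16·1  f→[1+1+1+1+1]=5
q^32  k|32↦f(k): 1:1 2:1 4:1 8:1 16:1 32:1  a_32=6

2, 4, 5, 6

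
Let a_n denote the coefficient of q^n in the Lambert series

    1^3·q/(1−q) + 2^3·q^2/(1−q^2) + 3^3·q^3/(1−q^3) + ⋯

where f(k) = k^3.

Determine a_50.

n=50: 1·50 2·25 5·10 10·5 25·2 50·1  f→[1+8+125+1000+15625+125000]=141759

a_50 = 141759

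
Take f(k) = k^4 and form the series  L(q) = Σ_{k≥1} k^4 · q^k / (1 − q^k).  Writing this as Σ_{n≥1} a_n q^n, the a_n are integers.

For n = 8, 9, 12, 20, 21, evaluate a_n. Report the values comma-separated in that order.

4369, 6643, 22386, 170898, 196964

q^8  k|8↦f(k): 1:1 2:16 4:256 8:4096  a_8=4369
n=9: 9·1 3·3 1·9  f→[6561+81+1]=6643
[q^12] f(1)=1,f(2)=16,f(3)=81,f(4)=256,f(6)=1296,f(12)=20736 ⇒ 22386
q^20  k|20↦f(k): 20:160000 10:10000 5:625 4:256 2:16 1:1  a_20=170898
[q^21] f(1)=1,f(3)=81,f(7)=2401,f(21)=194481 ⇒ 196964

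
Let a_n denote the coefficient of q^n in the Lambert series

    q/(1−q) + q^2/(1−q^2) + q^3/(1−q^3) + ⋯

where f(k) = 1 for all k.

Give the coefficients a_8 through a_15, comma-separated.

4, 3, 4, 2, 6, 2, 4, 4

n=8: 8·1 4·2 2·4 1·8  f→[1+1+1+1]=4
n=9: 9·1 3·3 1·9  f→[1+1+1]=3
n=10: 10·1 5·2 2·5 1·10  f→[1+1+1+1]=4
q^11  k|11↦f(k): 11:1 1:1  a_11=2
d|12:{12,6,4,3,2,1}  Σf=1+1+1+1+1+1=6
[q^13] f(13)=1,f(1)=1 ⇒ 2
[q^14] f(14)=1,f(7)=1,f(2)=1,f(1)=1 ⇒ 4
[q^15] f(15)=1,f(5)=1,f(3)=1,f(1)=1 ⇒ 4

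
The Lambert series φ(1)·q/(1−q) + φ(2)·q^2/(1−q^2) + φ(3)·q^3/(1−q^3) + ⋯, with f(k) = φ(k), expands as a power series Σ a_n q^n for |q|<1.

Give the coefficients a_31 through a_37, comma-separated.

[q^31] φ(1)=1,φ(31)=30 ⇒ 31
q^32  k|32↦φ(k): 1:1 2:1 4:2 8:4 16:8 32:16  a_32=32
d|33:{33,11,3,1}  Σφ=20+10+2+1=33
q^34  k|34↦φ(k): 34:16 17:16 2:1 1:1  a_34=34
n=35: 35·1 7·5 5·7 1·35  φ→[24+6+4+1]=35
d|36:{1,2,3,4,6,9,12,18,36}  Σφ=1+1+2+2+2+6+4+6+12=36
n=37: 1·37 37·1  φ→[1+36]=37

31, 32, 33, 34, 35, 36, 37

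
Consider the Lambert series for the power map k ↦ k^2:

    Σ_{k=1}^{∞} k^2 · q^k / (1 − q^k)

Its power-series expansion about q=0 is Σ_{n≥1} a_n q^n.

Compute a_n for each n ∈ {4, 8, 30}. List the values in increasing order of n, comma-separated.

21, 85, 1300

q^4  k|4↦f(k): 4:16 2:4 1:1  a_4=21
n=8: 8·1 4·2 2·4 1·8  f→[64+16+4+1]=85
q^30  k|30↦f(k): 1:1 2:4 3:9 5:25 6:36 10:100 15:225 30:900  a_30=1300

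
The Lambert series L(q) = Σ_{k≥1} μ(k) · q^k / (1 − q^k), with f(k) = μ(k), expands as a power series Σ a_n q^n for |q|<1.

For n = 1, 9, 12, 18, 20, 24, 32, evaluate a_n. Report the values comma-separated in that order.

d|1:{1}  Σμ=1=1
[q^9] μ(9)=0,μ(3)=-1,μ(1)=1 ⇒ 0
[q^12] μ(12)=0,μ(6)=1,μ(4)=0,μ(3)=-1,μ(2)=-1,μ(1)=1 ⇒ 0
n=18: 18·1 9·2 6·3 3·6 2·9 1·18  μ→[0+0+1+(-1)+(-1)+1]=0
d|20:{1,2,4,5,10,20}  Σμ=1+(-1)+0+(-1)+1+0=0
n=24: 24·1 12·2 8·3 6·4 4·6 3·8 2·12 1·24  μ→[0+0+0+1+0+(-1)+(-1)+1]=0
d|32:{1,2,4,8,16,32}  Σμ=1+(-1)+0+0+0+0=0

1, 0, 0, 0, 0, 0, 0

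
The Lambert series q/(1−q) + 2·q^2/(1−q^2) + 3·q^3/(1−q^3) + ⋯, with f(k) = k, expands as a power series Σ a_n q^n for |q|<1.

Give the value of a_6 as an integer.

[q^6] f(1)=1,f(2)=2,f(3)=3,f(6)=6 ⇒ 12

a_6 = 12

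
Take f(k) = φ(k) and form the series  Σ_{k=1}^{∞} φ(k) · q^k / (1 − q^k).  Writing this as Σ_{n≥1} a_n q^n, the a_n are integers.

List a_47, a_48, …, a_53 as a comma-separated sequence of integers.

q^47  k|47↦φ(k): 47:46 1:1  a_47=47
n=48: 48·1 24·2 16·3 12·4 8·6 6·8 4·12 3·16 2·24 1·48  φ→[16+8+8+4+4+2+2+2+1+1]=48
d|49:{49,7,1}  Σφ=42+6+1=49
d|50:{1,2,5,10,25,50}  Σφ=1+1+4+4+20+20=50
d|51:{51,17,3,1}  Σφ=32+16+2+1=51
n=52: 52·1 26·2 13·4 4·13 2·26 1·52  φ→[24+12+12+2+1+1]=52
n=53: 53·1 1·53  φ→[52+1]=53

47, 48, 49, 50, 51, 52, 53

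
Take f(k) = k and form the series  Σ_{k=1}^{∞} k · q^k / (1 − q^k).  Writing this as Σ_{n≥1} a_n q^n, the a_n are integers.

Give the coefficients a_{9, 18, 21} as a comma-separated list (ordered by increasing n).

q^9  k|9↦f(k): 1:1 3:3 9:9  a_9=13
q^18  k|18↦f(k): 18:18 9:9 6:6 3:3 2:2 1:1  a_18=39
[q^21] f(21)=21,f(7)=7,f(3)=3,f(1)=1 ⇒ 32

13, 39, 32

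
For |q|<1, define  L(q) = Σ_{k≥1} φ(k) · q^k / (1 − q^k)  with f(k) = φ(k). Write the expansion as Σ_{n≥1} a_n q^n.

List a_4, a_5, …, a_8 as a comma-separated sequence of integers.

n=4: 4·1 2·2 1·4  φ→[2+1+1]=4
[q^5] φ(5)=4,φ(1)=1 ⇒ 5
[q^6] φ(6)=2,φ(3)=2,φ(2)=1,φ(1)=1 ⇒ 6
[q^7] φ(7)=6,φ(1)=1 ⇒ 7
d|8:{8,4,2,1}  Σφ=4+2+1+1=8

4, 5, 6, 7, 8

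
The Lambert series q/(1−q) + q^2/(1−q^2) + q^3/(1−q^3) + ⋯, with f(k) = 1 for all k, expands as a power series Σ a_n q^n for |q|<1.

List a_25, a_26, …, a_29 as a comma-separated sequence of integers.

q^25  k|25↦f(k): 25:1 5:1 1:1  a_25=3
n=26: 26·1 13·2 2·13 1·26  f→[1+1+1+1]=4
n=27: 27·1 9·3 3·9 1·27  f→[1+1+1+1]=4
[q^28] f(1)=1,f(2)=1,f(4)=1,f(7)=1,f(14)=1,f(28)=1 ⇒ 6
q^29  k|29↦f(k): 29:1 1:1  a_29=2

3, 4, 4, 6, 2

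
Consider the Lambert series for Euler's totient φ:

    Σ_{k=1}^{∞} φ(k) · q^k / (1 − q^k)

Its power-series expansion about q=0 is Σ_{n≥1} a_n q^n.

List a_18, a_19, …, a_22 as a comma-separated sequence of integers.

q^18  k|18↦φ(k): 18:6 9:6 6:2 3:2 2:1 1:1  a_18=18
n=19: 1·19 19·1  φ→[1+18]=19
[q^20] φ(20)=8,φ(10)=4,φ(5)=4,φ(4)=2,φ(2)=1,φ(1)=1 ⇒ 20
d|21:{21,7,3,1}  Σφ=12+6+2+1=21
q^22  k|22↦φ(k): 22:10 11:10 2:1 1:1  a_22=22

18, 19, 20, 21, 22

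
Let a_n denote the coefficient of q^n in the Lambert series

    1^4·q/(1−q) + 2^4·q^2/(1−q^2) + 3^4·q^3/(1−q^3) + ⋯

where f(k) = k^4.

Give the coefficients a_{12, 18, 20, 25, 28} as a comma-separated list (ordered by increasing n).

22386, 112931, 170898, 391251, 655746

d|12:{1,2,3,4,6,12}  Σf=1+16+81+256+1296+20736=22386
[q^18] f(18)=104976,f(9)=6561,f(6)=1296,f(3)=81,f(2)=16,f(1)=1 ⇒ 112931
n=20: 20·1 10·2 5·4 4·5 2·10 1·20  f→[160000+10000+625+256+16+1]=170898
n=25: 25·1 5·5 1·25  f→[390625+625+1]=391251
d|28:{28,14,7,4,2,1}  Σf=614656+38416+2401+256+16+1=655746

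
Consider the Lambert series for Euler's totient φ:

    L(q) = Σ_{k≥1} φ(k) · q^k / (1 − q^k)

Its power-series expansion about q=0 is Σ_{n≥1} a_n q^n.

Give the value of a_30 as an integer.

q^30  k|30↦φ(k): 1:1 2:1 3:2 5:4 6:2 10:4 15:8 30:8  a_30=30

a_30 = 30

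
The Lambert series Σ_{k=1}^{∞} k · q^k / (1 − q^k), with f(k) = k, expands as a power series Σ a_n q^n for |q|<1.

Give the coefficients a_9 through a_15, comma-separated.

13, 18, 12, 28, 14, 24, 24

[q^9] f(9)=9,f(3)=3,f(1)=1 ⇒ 13
d|10:{10,5,2,1}  Σf=10+5+2+1=18
d|11:{11,1}  Σf=11+1=12
q^12  k|12↦f(k): 12:12 6:6 4:4 3:3 2:2 1:1  a_12=28
q^13  k|13↦f(k): 13:13 1:1  a_13=14
d|14:{14,7,2,1}  Σf=14+7+2+1=24
n=15: 1·15 3·5 5·3 15·1  f→[1+3+5+15]=24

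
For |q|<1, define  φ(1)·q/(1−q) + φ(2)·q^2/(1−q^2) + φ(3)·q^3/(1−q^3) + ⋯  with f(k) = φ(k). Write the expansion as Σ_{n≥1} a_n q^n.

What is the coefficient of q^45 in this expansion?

[q^45] φ(45)=24,φ(15)=8,φ(9)=6,φ(5)=4,φ(3)=2,φ(1)=1 ⇒ 45

a_45 = 45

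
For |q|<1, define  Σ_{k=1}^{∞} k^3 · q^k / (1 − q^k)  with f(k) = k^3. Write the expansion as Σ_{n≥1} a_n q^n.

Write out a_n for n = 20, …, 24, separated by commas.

q^20  k|20↦f(k): 1:1 2:8 4:64 5:125 10:1000 20:8000  a_20=9198
n=21: 1·21 3·7 7·3 21·1  f→[1+27+343+9261]=9632
q^22  k|22↦f(k): 22:10648 11:1331 2:8 1:1  a_22=11988
[q^23] f(23)=12167,f(1)=1 ⇒ 12168
d|24:{1,2,3,4,6,8,12,24}  Σf=1+8+27+64+216+512+1728+13824=16380

9198, 9632, 11988, 12168, 16380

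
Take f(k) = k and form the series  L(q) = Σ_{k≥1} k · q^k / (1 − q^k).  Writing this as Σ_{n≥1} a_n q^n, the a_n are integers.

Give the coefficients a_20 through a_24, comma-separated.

42, 32, 36, 24, 60

n=20: 20·1 10·2 5·4 4·5 2·10 1·20  f→[20+10+5+4+2+1]=42
[q^21] f(1)=1,f(3)=3,f(7)=7,f(21)=21 ⇒ 32
n=22: 1·22 2·11 11·2 22·1  f→[1+2+11+22]=36
q^23  k|23↦f(k): 23:23 1:1  a_23=24
[q^24] f(24)=24,f(12)=12,f(8)=8,f(6)=6,f(4)=4,f(3)=3,f(2)=2,f(1)=1 ⇒ 60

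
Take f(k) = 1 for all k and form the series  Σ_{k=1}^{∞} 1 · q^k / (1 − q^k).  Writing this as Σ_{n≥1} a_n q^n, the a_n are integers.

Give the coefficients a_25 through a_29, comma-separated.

n=25: 1·25 5·5 25·1  f→[1+1+1]=3
q^26  k|26↦f(k): 1:1 2:1 13:1 26:1  a_26=4
[q^27] f(27)=1,f(9)=1,f(3)=1,f(1)=1 ⇒ 4
[q^28] f(28)=1,f(14)=1,f(7)=1,f(4)=1,f(2)=1,f(1)=1 ⇒ 6
[q^29] f(1)=1,f(29)=1 ⇒ 2

3, 4, 4, 6, 2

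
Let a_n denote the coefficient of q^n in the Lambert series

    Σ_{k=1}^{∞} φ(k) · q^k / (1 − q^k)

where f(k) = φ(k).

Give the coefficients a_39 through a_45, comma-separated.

q^39  k|39↦φ(k): 39:24 13:12 3:2 1:1  a_39=39
[q^40] φ(40)=16,φ(20)=8,φ(10)=4,φ(8)=4,φ(5)=4,φ(4)=2,φ(2)=1,φ(1)=1 ⇒ 40
d|41:{41,1}  Σφ=40+1=41
[q^42] φ(42)=12,φ(21)=12,φ(14)=6,φ(7)=6,φ(6)=2,φ(3)=2,φ(2)=1,φ(1)=1 ⇒ 42
q^43  k|43↦φ(k): 1:1 43:42  a_43=43
n=44: 1·44 2·22 4·11 11·4 22·2 44·1  φ→[1+1+2+10+10+20]=44
[q^45] φ(1)=1,φ(3)=2,φ(5)=4,φ(9)=6,φ(15)=8,φ(45)=24 ⇒ 45

39, 40, 41, 42, 43, 44, 45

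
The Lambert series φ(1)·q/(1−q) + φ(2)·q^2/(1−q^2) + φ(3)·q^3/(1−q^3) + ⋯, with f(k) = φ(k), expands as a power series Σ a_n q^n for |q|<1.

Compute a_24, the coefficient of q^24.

[q^24] φ(1)=1,φ(2)=1,φ(3)=2,φ(4)=2,φ(6)=2,φ(8)=4,φ(12)=4,φ(24)=8 ⇒ 24

a_24 = 24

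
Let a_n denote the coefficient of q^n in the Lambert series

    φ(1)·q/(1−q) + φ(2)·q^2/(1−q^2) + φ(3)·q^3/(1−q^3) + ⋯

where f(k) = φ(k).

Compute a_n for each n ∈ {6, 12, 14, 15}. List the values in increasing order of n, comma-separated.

[q^6] φ(6)=2,φ(3)=2,φ(2)=1,φ(1)=1 ⇒ 6
n=12: 1·12 2·6 3·4 4·3 6·2 12·1  φ→[1+1+2+2+2+4]=12
[q^14] φ(1)=1,φ(2)=1,φ(7)=6,φ(14)=6 ⇒ 14
d|15:{15,5,3,1}  Σφ=8+4+2+1=15

6, 12, 14, 15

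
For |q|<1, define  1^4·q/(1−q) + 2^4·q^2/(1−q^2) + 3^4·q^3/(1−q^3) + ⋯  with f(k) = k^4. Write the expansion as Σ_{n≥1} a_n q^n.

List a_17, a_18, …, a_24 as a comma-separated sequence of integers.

83522, 112931, 130322, 170898, 196964, 248914, 279842, 358258

q^17  k|17↦f(k): 17:83521 1:1  a_17=83522
d|18:{1,2,3,6,9,18}  Σf=1+16+81+1296+6561+104976=112931
[q^19] f(19)=130321,f(1)=1 ⇒ 130322
[q^20] f(20)=160000,f(10)=10000,f(5)=625,f(4)=256,f(2)=16,f(1)=1 ⇒ 170898
n=21: 21·1 7·3 3·7 1·21  f→[194481+2401+81+1]=196964
d|22:{1,2,11,22}  Σf=1+16+14641+234256=248914
[q^23] f(23)=279841,f(1)=1 ⇒ 279842
[q^24] f(24)=331776,f(12)=20736,f(8)=4096,f(6)=1296,f(4)=256,f(3)=81,f(2)=16,f(1)=1 ⇒ 358258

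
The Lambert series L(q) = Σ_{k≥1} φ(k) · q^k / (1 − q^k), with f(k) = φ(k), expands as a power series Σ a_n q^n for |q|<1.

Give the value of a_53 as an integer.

q^53  k|53↦φ(k): 53:52 1:1  a_53=53

a_53 = 53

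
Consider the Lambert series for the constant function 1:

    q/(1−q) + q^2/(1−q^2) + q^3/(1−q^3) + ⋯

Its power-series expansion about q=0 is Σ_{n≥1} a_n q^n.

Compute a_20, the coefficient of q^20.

a_20 = 6

[q^20] f(20)=1,f(10)=1,f(5)=1,f(4)=1,f(2)=1,f(1)=1 ⇒ 6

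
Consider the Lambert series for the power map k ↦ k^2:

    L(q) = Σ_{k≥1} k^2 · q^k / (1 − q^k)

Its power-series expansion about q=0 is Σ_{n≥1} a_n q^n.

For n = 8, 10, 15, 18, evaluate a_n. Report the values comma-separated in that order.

[q^8] f(1)=1,f(2)=4,f(4)=16,f(8)=64 ⇒ 85
n=10: 10·1 5·2 2·5 1·10  f→[100+25+4+1]=130
q^15  k|15↦f(k): 1:1 3:9 5:25 15:225  a_15=260
n=18: 1·18 2·9 3·6 6·3 9·2 18·1  f→[1+4+9+36+81+324]=455

85, 130, 260, 455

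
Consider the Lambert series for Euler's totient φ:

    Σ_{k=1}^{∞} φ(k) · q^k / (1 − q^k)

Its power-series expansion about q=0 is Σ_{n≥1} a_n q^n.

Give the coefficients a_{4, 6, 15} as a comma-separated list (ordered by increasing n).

q^4  k|4↦φ(k): 4:2 2:1 1:1  a_4=4
[q^6] φ(6)=2,φ(3)=2,φ(2)=1,φ(1)=1 ⇒ 6
d|15:{15,5,3,1}  Σφ=8+4+2+1=15

4, 6, 15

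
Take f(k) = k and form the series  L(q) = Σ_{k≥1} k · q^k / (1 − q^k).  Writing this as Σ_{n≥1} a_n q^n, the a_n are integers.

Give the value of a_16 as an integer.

q^16  k|16↦f(k): 1:1 2:2 4:4 8:8 16:16  a_16=31

a_16 = 31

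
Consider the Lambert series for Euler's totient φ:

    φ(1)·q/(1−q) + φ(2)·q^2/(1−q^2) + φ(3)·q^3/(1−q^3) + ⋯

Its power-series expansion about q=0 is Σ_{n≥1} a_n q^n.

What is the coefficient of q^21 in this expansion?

d|21:{1,3,7,21}  Σφ=1+2+6+12=21

a_21 = 21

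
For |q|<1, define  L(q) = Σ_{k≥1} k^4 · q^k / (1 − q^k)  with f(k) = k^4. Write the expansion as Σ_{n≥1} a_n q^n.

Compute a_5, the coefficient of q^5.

a_5 = 626

d|5:{1,5}  Σf=1+625=626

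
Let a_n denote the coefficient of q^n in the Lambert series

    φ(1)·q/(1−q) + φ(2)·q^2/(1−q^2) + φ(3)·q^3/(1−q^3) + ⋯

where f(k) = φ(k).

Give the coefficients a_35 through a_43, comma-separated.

d|35:{35,7,5,1}  Σφ=24+6+4+1=35
n=36: 36·1 18·2 12·3 9·4 6·6 4·9 3·12 2·18 1·36  φ→[12+6+4+6+2+2+2+1+1]=36
n=37: 37·1 1·37  φ→[36+1]=37
q^38  k|38↦φ(k): 38:18 19:18 2:1 1:1  a_38=38
n=39: 39·1 13·3 3·13 1·39  φ→[24+12+2+1]=39
[q^40] φ(1)=1,φ(2)=1,φ(4)=2,φ(5)=4,φ(8)=4,φ(10)=4,φ(20)=8,φ(40)=16 ⇒ 40
[q^41] φ(1)=1,φ(41)=40 ⇒ 41
[q^42] φ(42)=12,φ(21)=12,φ(14)=6,φ(7)=6,φ(6)=2,φ(3)=2,φ(2)=1,φ(1)=1 ⇒ 42
q^43  k|43↦φ(k): 1:1 43:42  a_43=43

35, 36, 37, 38, 39, 40, 41, 42, 43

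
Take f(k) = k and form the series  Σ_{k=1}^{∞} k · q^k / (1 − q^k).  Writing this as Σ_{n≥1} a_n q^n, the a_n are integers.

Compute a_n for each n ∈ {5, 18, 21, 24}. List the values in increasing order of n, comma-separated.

6, 39, 32, 60

[q^5] f(1)=1,f(5)=5 ⇒ 6
[q^18] f(18)=18,f(9)=9,f(6)=6,f(3)=3,f(2)=2,f(1)=1 ⇒ 39
q^21  k|21↦f(k): 1:1 3:3 7:7 21:21  a_21=32
d|24:{1,2,3,4,6,8,12,24}  Σf=1+2+3+4+6+8+12+24=60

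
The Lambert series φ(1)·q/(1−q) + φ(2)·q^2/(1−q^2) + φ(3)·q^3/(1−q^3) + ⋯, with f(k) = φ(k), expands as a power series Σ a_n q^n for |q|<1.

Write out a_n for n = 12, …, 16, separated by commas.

[q^12] φ(1)=1,φ(2)=1,φ(3)=2,φ(4)=2,φ(6)=2,φ(12)=4 ⇒ 12
d|13:{1,13}  Σφ=1+12=13
n=14: 14·1 7·2 2·7 1·14  φ→[6+6+1+1]=14
n=15: 15·1 5·3 3·5 1·15  φ→[8+4+2+1]=15
[q^16] φ(16)=8,φ(8)=4,φ(4)=2,φ(2)=1,φ(1)=1 ⇒ 16

12, 13, 14, 15, 16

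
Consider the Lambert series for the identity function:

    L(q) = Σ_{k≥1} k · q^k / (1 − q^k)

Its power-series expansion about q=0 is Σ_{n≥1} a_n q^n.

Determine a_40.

q^40  k|40↦f(k): 40:40 20:20 10:10 8:8 5:5 4:4 2:2 1:1  a_40=90

a_40 = 90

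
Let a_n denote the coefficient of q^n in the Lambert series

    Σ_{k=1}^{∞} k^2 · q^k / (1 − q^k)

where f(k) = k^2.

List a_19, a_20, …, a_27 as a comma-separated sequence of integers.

n=19: 19·1 1·19  f→[361+1]=362
d|20:{20,10,5,4,2,1}  Σf=400+100+25+16+4+1=546
d|21:{21,7,3,1}  Σf=441+49+9+1=500
d|22:{22,11,2,1}  Σf=484+121+4+1=610
d|23:{23,1}  Σf=529+1=530
n=24: 1·24 2·12 3·8 4·6 6·4 8·3 12·2 24·1  f→[1+4+9+16+36+64+144+576]=850
[q^25] f(1)=1,f(5)=25,f(25)=625 ⇒ 651
d|26:{1,2,13,26}  Σf=1+4+169+676=850
d|27:{1,3,9,27}  Σf=1+9+81+729=820

362, 546, 500, 610, 530, 850, 651, 850, 820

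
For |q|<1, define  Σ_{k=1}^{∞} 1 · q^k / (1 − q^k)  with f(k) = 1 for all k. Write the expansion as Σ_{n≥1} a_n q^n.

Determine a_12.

[q^12] f(12)=1,f(6)=1,f(4)=1,f(3)=1,f(2)=1,f(1)=1 ⇒ 6

a_12 = 6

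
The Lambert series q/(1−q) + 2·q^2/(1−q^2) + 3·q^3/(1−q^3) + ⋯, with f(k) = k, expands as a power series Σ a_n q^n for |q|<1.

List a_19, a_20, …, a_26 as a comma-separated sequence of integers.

20, 42, 32, 36, 24, 60, 31, 42

[q^19] f(1)=1,f(19)=19 ⇒ 20
d|20:{1,2,4,5,10,20}  Σf=1+2+4+5+10+20=42
d|21:{21,7,3,1}  Σf=21+7+3+1=32
q^22  k|22↦f(k): 1:1 2:2 11:11 22:22  a_22=36
d|23:{1,23}  Σf=1+23=24
d|24:{1,2,3,4,6,8,12,24}  Σf=1+2+3+4+6+8+12+24=60
[q^25] f(1)=1,f(5)=5,f(25)=25 ⇒ 31
n=26: 1·26 2·13 13·2 26·1  f→[1+2+13+26]=42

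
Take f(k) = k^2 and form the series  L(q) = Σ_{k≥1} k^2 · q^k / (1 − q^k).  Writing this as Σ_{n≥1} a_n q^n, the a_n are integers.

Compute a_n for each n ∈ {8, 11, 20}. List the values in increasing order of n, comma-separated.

[q^8] f(8)=64,f(4)=16,f(2)=4,f(1)=1 ⇒ 85
[q^11] f(1)=1,f(11)=121 ⇒ 122
q^20  k|20↦f(k): 1:1 2:4 4:16 5:25 10:100 20:400  a_20=546

85, 122, 546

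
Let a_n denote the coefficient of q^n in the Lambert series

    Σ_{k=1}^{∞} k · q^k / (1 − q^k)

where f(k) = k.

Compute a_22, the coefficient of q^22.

a_22 = 36

n=22: 1·22 2·11 11·2 22·1  f→[1+2+11+22]=36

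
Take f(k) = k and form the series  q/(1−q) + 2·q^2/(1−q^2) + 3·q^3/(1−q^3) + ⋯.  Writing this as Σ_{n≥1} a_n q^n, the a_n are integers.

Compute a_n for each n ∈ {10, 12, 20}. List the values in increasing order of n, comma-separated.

18, 28, 42

[q^10] f(10)=10,f(5)=5,f(2)=2,f(1)=1 ⇒ 18
[q^12] f(1)=1,f(2)=2,f(3)=3,f(4)=4,f(6)=6,f(12)=12 ⇒ 28
q^20  k|20↦f(k): 20:20 10:10 5:5 4:4 2:2 1:1  a_20=42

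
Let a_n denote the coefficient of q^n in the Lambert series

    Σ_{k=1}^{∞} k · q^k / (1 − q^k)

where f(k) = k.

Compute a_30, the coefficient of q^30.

d|30:{1,2,3,5,6,10,15,30}  Σf=1+2+3+5+6+10+15+30=72

a_30 = 72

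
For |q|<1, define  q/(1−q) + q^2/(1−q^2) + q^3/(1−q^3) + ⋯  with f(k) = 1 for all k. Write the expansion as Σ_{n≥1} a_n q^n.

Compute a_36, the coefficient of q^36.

[q^36] f(1)=1,f(2)=1,f(3)=1,f(4)=1,f(6)=1,f(9)=1,f(12)=1,f(18)=1,f(36)=1 ⇒ 9

a_36 = 9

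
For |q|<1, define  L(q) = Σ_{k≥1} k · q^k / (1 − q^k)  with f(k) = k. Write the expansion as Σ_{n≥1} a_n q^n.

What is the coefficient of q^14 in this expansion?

a_14 = 24

d|14:{14,7,2,1}  Σf=14+7+2+1=24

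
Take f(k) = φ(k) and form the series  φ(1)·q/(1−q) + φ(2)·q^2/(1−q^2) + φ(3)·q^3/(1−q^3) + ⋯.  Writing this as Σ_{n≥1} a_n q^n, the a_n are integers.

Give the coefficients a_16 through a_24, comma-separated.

n=16: 16·1 8·2 4·4 2·8 1·16  φ→[8+4+2+1+1]=16
[q^17] φ(17)=16,φ(1)=1 ⇒ 17
n=18: 1·18 2·9 3·6 6·3 9·2 18·1  φ→[1+1+2+2+6+6]=18
d|19:{1,19}  Σφ=1+18=19
n=20: 1·20 2·10 4·5 5·4 10·2 20·1  φ→[1+1+2+4+4+8]=20
[q^21] φ(21)=12,φ(7)=6,φ(3)=2,φ(1)=1 ⇒ 21
[q^22] φ(22)=10,φ(11)=10,φ(2)=1,φ(1)=1 ⇒ 22
d|23:{23,1}  Σφ=22+1=23
d|24:{24,12,8,6,4,3,2,1}  Σφ=8+4+4+2+2+2+1+1=24

16, 17, 18, 19, 20, 21, 22, 23, 24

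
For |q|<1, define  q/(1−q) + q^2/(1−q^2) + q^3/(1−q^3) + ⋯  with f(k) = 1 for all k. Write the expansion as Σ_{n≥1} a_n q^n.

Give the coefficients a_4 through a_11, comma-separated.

[q^4] f(4)=1,f(2)=1,f(1)=1 ⇒ 3
n=5: 1·5 5·1  f→[1+1]=2
[q^6] f(6)=1,f(3)=1,f(2)=1,f(1)=1 ⇒ 4
d|7:{1,7}  Σf=1+1=2
[q^8] f(1)=1,f(2)=1,f(4)=1,f(8)=1 ⇒ 4
q^9  k|9↦f(k): 9:1 3:1 1:1  a_9=3
n=10: 10·1 5·2 2·5 1·10  f→[1+1+1+1]=4
n=11: 1·11 11·1  f→[1+1]=2

3, 2, 4, 2, 4, 3, 4, 2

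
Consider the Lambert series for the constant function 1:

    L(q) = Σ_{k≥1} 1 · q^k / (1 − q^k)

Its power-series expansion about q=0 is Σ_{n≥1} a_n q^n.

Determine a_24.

[q^24] f(24)=1,f(12)=1,f(8)=1,f(6)=1,f(4)=1,f(3)=1,f(2)=1,f(1)=1 ⇒ 8

a_24 = 8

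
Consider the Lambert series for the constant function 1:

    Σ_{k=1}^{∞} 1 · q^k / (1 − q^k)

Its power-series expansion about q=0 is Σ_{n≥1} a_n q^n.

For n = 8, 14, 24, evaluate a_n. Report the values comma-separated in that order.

[q^8] f(8)=1,f(4)=1,f(2)=1,f(1)=1 ⇒ 4
n=14: 14·1 7·2 2·7 1·14  f→[1+1+1+1]=4
q^24  k|24↦f(k): 24:1 12:1 8:1 6:1 4:1 3:1 2:1 1:1  a_24=8

4, 4, 8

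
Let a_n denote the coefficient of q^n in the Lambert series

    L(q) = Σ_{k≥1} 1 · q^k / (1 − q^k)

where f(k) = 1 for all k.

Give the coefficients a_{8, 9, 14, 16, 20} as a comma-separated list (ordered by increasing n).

n=8: 1·8 2·4 4·2 8·1  f→[1+1+1+1]=4
q^9  k|9↦f(k): 9:1 3:1 1:1  a_9=3
[q^14] f(1)=1,f(2)=1,f(7)=1,f(14)=1 ⇒ 4
[q^16] f(16)=1,f(8)=1,f(4)=1,f(2)=1,f(1)=1 ⇒ 5
d|20:{20,10,5,4,2,1}  Σf=1+1+1+1+1+1=6

4, 3, 4, 5, 6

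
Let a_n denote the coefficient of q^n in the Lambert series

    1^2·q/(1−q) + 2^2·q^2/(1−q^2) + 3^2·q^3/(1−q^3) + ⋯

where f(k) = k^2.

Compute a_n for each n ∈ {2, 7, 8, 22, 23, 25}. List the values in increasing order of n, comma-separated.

d|2:{2,1}  Σf=4+1=5
[q^7] f(7)=49,f(1)=1 ⇒ 50
q^8  k|8↦f(k): 8:64 4:16 2:4 1:1  a_8=85
[q^22] f(22)=484,f(11)=121,f(2)=4,f(1)=1 ⇒ 610
[q^23] f(23)=529,f(1)=1 ⇒ 530
[q^25] f(25)=625,f(5)=25,f(1)=1 ⇒ 651

5, 50, 85, 610, 530, 651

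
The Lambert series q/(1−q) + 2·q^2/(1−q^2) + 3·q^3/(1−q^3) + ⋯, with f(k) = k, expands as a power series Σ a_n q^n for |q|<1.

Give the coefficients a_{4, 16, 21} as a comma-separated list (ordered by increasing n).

[q^4] f(4)=4,f(2)=2,f(1)=1 ⇒ 7
n=16: 1·16 2·8 4·4 8·2 16·1  f→[1+2+4+8+16]=31
d|21:{1,3,7,21}  Σf=1+3+7+21=32

7, 31, 32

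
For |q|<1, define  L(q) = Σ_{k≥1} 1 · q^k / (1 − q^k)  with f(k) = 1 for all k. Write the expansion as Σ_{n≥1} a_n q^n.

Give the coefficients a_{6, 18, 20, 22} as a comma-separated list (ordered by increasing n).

n=6: 6·1 3·2 2·3 1·6  f→[1+1+1+1]=4
d|18:{18,9,6,3,2,1}  Σf=1+1+1+1+1+1=6
[q^20] f(1)=1,f(2)=1,f(4)=1,f(5)=1,f(10)=1,f(20)=1 ⇒ 6
[q^22] f(22)=1,f(11)=1,f(2)=1,f(1)=1 ⇒ 4

4, 6, 6, 4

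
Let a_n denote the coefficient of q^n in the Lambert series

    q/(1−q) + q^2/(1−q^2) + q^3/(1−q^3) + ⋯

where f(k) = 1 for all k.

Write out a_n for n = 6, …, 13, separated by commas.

[q^6] f(1)=1,f(2)=1,f(3)=1,f(6)=1 ⇒ 4
d|7:{1,7}  Σf=1+1=2
d|8:{1,2,4,8}  Σf=1+1+1+1=4
n=9: 1·9 3·3 9·1  f→[1+1+1]=3
d|10:{1,2,5,10}  Σf=1+1+1+1=4
[q^11] f(11)=1,f(1)=1 ⇒ 2
d|12:{12,6,4,3,2,1}  Σf=1+1+1+1+1+1=6
d|13:{13,1}  Σf=1+1=2

4, 2, 4, 3, 4, 2, 6, 2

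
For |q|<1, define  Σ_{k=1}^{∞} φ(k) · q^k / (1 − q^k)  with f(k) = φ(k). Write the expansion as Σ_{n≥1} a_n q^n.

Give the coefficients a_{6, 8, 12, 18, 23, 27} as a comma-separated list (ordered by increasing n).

n=6: 6·1 3·2 2·3 1·6  φ→[2+2+1+1]=6
d|8:{8,4,2,1}  Σφ=4+2+1+1=8
[q^12] φ(12)=4,φ(6)=2,φ(4)=2,φ(3)=2,φ(2)=1,φ(1)=1 ⇒ 12
q^18  k|18↦φ(k): 1:1 2:1 3:2 6:2 9:6 18:6  a_18=18
d|23:{1,23}  Σφ=1+22=23
n=27: 27·1 9·3 3·9 1·27  φ→[18+6+2+1]=27

6, 8, 12, 18, 23, 27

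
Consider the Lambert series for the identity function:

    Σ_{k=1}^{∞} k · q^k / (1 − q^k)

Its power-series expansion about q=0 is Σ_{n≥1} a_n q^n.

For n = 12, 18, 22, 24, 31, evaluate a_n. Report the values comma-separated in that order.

28, 39, 36, 60, 32

d|12:{1,2,3,4,6,12}  Σf=1+2+3+4+6+12=28
n=18: 1·18 2·9 3·6 6·3 9·2 18·1  f→[1+2+3+6+9+18]=39
n=22: 22·1 11·2 2·11 1·22  f→[22+11+2+1]=36
[q^24] f(24)=24,f(12)=12,f(8)=8,f(6)=6,f(4)=4,f(3)=3,f(2)=2,f(1)=1 ⇒ 60
n=31: 31·1 1·31  f→[31+1]=32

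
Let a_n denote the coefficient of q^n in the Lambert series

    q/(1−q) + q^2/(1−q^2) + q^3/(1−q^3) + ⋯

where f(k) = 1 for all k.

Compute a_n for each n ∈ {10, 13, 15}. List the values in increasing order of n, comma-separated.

4, 2, 4

q^10  k|10↦f(k): 1:1 2:1 5:1 10:1  a_10=4
[q^13] f(13)=1,f(1)=1 ⇒ 2
q^15  k|15↦f(k): 15:1 5:1 3:1 1:1  a_15=4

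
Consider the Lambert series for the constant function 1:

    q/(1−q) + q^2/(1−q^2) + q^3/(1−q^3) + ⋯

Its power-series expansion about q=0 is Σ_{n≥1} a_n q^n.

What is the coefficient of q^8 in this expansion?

a_8 = 4

q^8  k|8↦f(k): 1:1 2:1 4:1 8:1  a_8=4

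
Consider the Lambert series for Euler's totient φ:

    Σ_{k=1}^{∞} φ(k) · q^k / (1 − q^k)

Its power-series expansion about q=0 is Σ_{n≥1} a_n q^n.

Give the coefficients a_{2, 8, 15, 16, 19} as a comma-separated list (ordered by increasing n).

n=2: 1·2 2·1  φ→[1+1]=2
[q^8] φ(8)=4,φ(4)=2,φ(2)=1,φ(1)=1 ⇒ 8
n=15: 1·15 3·5 5·3 15·1  φ→[1+2+4+8]=15
d|16:{16,8,4,2,1}  Σφ=8+4+2+1+1=16
[q^19] φ(19)=18,φ(1)=1 ⇒ 19

2, 8, 15, 16, 19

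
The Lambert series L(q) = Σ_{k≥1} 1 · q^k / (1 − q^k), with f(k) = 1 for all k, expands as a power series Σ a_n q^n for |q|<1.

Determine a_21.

a_21 = 4

n=21: 21·1 7·3 3·7 1·21  f→[1+1+1+1]=4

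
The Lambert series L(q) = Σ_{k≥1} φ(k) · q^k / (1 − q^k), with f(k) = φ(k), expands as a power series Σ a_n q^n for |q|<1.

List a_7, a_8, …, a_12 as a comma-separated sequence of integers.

d|7:{7,1}  Σφ=6+1=7
d|8:{1,2,4,8}  Σφ=1+1+2+4=8
n=9: 9·1 3·3 1·9  φ→[6+2+1]=9
d|10:{1,2,5,10}  Σφ=1+1+4+4=10
d|11:{11,1}  Σφ=10+1=11
q^12  k|12↦φ(k): 1:1 2:1 3:2 4:2 6:2 12:4  a_12=12

7, 8, 9, 10, 11, 12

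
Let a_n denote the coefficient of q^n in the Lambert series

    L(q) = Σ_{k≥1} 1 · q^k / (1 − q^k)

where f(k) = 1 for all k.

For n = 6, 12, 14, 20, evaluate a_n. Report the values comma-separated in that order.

d|6:{6,3,2,1}  Σf=1+1+1+1=4
n=12: 1·12 2·6 3·4 4·3 6·2 12·1  f→[1+1+1+1+1+1]=6
d|14:{14,7,2,1}  Σf=1+1+1+1=4
q^20  k|20↦f(k): 20:1 10:1 5:1 4:1 2:1 1:1  a_20=6

4, 6, 4, 6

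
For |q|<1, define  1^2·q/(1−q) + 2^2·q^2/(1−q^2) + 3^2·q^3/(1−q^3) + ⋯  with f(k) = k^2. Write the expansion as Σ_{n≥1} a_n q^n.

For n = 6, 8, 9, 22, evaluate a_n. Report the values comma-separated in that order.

[q^6] f(6)=36,f(3)=9,f(2)=4,f(1)=1 ⇒ 50
n=8: 1·8 2·4 4·2 8·1  f→[1+4+16+64]=85
[q^9] f(9)=81,f(3)=9,f(1)=1 ⇒ 91
d|22:{22,11,2,1}  Σf=484+121+4+1=610

50, 85, 91, 610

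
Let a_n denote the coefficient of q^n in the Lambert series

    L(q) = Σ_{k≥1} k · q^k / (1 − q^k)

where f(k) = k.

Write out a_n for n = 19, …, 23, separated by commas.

d|19:{1,19}  Σf=1+19=20
n=20: 1·20 2·10 4·5 5·4 10·2 20·1  f→[1+2+4+5+10+20]=42
d|21:{21,7,3,1}  Σf=21+7+3+1=32
q^22  k|22↦f(k): 1:1 2:2 11:11 22:22  a_22=36
q^23  k|23↦f(k): 1:1 23:23  a_23=24

20, 42, 32, 36, 24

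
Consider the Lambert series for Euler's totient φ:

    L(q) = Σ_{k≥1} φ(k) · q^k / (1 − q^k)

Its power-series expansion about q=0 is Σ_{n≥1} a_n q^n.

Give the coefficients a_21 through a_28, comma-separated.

n=21: 21·1 7·3 3·7 1·21  φ→[12+6+2+1]=21
d|22:{1,2,11,22}  Σφ=1+1+10+10=22
d|23:{23,1}  Σφ=22+1=23
n=24: 24·1 12·2 8·3 6·4 4·6 3·8 2·12 1·24  φ→[8+4+4+2+2+2+1+1]=24
[q^25] φ(1)=1,φ(5)=4,φ(25)=20 ⇒ 25
[q^26] φ(1)=1,φ(2)=1,φ(13)=12,φ(26)=12 ⇒ 26
n=27: 27·1 9·3 3·9 1·27  φ→[18+6+2+1]=27
d|28:{28,14,7,4,2,1}  Σφ=12+6+6+2+1+1=28

21, 22, 23, 24, 25, 26, 27, 28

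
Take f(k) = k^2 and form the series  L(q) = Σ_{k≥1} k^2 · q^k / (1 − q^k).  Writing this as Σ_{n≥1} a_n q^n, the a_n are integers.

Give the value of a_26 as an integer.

a_26 = 850

[q^26] f(26)=676,f(13)=169,f(2)=4,f(1)=1 ⇒ 850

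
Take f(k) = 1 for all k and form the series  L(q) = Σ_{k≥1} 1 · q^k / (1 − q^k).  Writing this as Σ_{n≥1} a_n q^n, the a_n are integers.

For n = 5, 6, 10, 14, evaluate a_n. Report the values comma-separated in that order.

n=5: 5·1 1·5  f→[1+1]=2
[q^6] f(1)=1,f(2)=1,f(3)=1,f(6)=1 ⇒ 4
n=10: 10·1 5·2 2·5 1·10  f→[1+1+1+1]=4
[q^14] f(14)=1,f(7)=1,f(2)=1,f(1)=1 ⇒ 4

2, 4, 4, 4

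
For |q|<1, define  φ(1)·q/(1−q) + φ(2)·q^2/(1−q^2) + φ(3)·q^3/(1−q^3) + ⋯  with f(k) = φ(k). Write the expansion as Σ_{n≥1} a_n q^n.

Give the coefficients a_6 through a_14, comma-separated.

[q^6] φ(6)=2,φ(3)=2,φ(2)=1,φ(1)=1 ⇒ 6
d|7:{1,7}  Σφ=1+6=7
[q^8] φ(1)=1,φ(2)=1,φ(4)=2,φ(8)=4 ⇒ 8
[q^9] φ(9)=6,φ(3)=2,φ(1)=1 ⇒ 9
n=10: 10·1 5·2 2·5 1·10  φ→[4+4+1+1]=10
n=11: 1·11 11·1  φ→[1+10]=11
[q^12] φ(12)=4,φ(6)=2,φ(4)=2,φ(3)=2,φ(2)=1,φ(1)=1 ⇒ 12
[q^13] φ(1)=1,φ(13)=12 ⇒ 13
n=14: 14·1 7·2 2·7 1·14  φ→[6+6+1+1]=14

6, 7, 8, 9, 10, 11, 12, 13, 14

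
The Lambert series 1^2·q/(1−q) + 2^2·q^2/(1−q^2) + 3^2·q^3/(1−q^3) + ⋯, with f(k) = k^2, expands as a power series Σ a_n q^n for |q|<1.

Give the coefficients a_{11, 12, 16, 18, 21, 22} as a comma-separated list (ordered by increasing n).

122, 210, 341, 455, 500, 610

n=11: 11·1 1·11  f→[121+1]=122
[q^12] f(1)=1,f(2)=4,f(3)=9,f(4)=16,f(6)=36,f(12)=144 ⇒ 210
[q^16] f(16)=256,f(8)=64,f(4)=16,f(2)=4,f(1)=1 ⇒ 341
q^18  k|18↦f(k): 18:324 9:81 6:36 3:9 2:4 1:1  a_18=455
d|21:{21,7,3,1}  Σf=441+49+9+1=500
q^22  k|22↦f(k): 22:484 11:121 2:4 1:1  a_22=610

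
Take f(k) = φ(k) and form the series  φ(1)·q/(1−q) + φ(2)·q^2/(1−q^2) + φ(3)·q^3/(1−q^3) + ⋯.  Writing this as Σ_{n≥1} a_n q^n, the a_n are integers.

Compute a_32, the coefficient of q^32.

n=32: 1·32 2·16 4·8 8·4 16·2 32·1  φ→[1+1+2+4+8+16]=32

a_32 = 32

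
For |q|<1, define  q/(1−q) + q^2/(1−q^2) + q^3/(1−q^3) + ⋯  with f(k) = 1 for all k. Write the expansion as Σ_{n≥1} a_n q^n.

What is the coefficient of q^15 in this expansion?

a_15 = 4

[q^15] f(15)=1,f(5)=1,f(3)=1,f(1)=1 ⇒ 4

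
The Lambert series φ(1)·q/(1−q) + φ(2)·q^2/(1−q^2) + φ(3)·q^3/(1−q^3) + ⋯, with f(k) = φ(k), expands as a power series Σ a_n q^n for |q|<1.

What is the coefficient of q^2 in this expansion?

d|2:{2,1}  Σφ=1+1=2

a_2 = 2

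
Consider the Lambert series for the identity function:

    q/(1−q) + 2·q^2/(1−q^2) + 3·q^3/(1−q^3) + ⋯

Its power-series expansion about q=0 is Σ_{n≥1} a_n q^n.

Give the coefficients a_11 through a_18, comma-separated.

12, 28, 14, 24, 24, 31, 18, 39

[q^11] f(1)=1,f(11)=11 ⇒ 12
q^12  k|12↦f(k): 12:12 6:6 4:4 3:3 2:2 1:1  a_12=28
q^13  k|13↦f(k): 1:1 13:13  a_13=14
d|14:{1,2,7,14}  Σf=1+2+7+14=24
n=15: 1·15 3·5 5·3 15·1  f→[1+3+5+15]=24
q^16  k|16↦f(k): 1:1 2:2 4:4 8:8 16:16  a_16=31
d|17:{1,17}  Σf=1+17=18
n=18: 1·18 2·9 3·6 6·3 9·2 18·1  f→[1+2+3+6+9+18]=39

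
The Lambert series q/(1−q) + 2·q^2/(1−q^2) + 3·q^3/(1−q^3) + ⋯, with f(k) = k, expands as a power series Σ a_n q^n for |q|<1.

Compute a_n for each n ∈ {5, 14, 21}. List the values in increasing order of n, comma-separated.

q^5  k|5↦f(k): 5:5 1:1  a_5=6
q^14  k|14↦f(k): 1:1 2:2 7:7 14:14  a_14=24
q^21  k|21↦f(k): 1:1 3:3 7:7 21:21  a_21=32

6, 24, 32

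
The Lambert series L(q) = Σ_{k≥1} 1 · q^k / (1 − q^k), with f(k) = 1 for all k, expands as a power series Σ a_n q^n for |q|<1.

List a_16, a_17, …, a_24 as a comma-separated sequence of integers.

5, 2, 6, 2, 6, 4, 4, 2, 8

q^16  k|16↦f(k): 16:1 8:1 4:1 2:1 1:1  a_16=5
n=17: 1·17 17·1  f→[1+1]=2
n=18: 1·18 2·9 3·6 6·3 9·2 18·1  f→[1+1+1+1+1+1]=6
d|19:{1,19}  Σf=1+1=2
n=20: 20·1 10·2 5·4 4·5 2·10 1·20  f→[1+1+1+1+1+1]=6
n=21: 21·1 7·3 3·7 1·21  f→[1+1+1+1]=4
q^22  k|22↦f(k): 1:1 2:1 11:1 22:1  a_22=4
q^23  k|23↦f(k): 23:1 1:1  a_23=2
d|24:{1,2,3,4,6,8,12,24}  Σf=1+1+1+1+1+1+1+1=8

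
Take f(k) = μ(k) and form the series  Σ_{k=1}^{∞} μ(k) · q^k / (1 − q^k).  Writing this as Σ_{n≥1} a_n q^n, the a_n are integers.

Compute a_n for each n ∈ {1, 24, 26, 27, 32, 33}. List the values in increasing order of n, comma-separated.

n=1: 1·1  μ→[1]=1
n=24: 24·1 12·2 8·3 6·4 4·6 3·8 2·12 1·24  μ→[0+0+0+1+0+(-1)+(-1)+1]=0
n=26: 26·1 13·2 2·13 1·26  μ→[1+(-1)+(-1)+1]=0
[q^27] μ(1)=1,μ(3)=-1,μ(9)=0,μ(27)=0 ⇒ 0
[q^32] μ(1)=1,μ(2)=-1,μ(4)=0,μ(8)=0,μ(16)=0,μ(32)=0 ⇒ 0
q^33  k|33↦μ(k): 1:1 3:-1 11:-1 33:1  a_33=0

1, 0, 0, 0, 0, 0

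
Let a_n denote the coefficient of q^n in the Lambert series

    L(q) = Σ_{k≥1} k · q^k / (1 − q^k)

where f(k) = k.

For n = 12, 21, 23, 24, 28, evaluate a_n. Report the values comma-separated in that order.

d|12:{1,2,3,4,6,12}  Σf=1+2+3+4+6+12=28
d|21:{21,7,3,1}  Σf=21+7+3+1=32
[q^23] f(1)=1,f(23)=23 ⇒ 24
n=24: 24·1 12·2 8·3 6·4 4·6 3·8 2·12 1·24  f→[24+12+8+6+4+3+2+1]=60
d|28:{1,2,4,7,14,28}  Σf=1+2+4+7+14+28=56

28, 32, 24, 60, 56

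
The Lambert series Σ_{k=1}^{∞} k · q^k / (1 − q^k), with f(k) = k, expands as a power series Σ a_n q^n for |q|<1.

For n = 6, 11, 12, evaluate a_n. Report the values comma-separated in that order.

12, 12, 28

[q^6] f(1)=1,f(2)=2,f(3)=3,f(6)=6 ⇒ 12
d|11:{11,1}  Σf=11+1=12
n=12: 1·12 2·6 3·4 4·3 6·2 12·1  f→[1+2+3+4+6+12]=28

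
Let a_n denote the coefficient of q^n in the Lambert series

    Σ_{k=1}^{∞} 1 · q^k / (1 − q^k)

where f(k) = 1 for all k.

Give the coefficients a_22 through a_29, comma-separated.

[q^22] f(1)=1,f(2)=1,f(11)=1,f(22)=1 ⇒ 4
q^23  k|23↦f(k): 1:1 23:1  a_23=2
q^24  k|24↦f(k): 1:1 2:1 3:1 4:1 6:1 8:1 12:1 24:1  a_24=8
d|25:{25,5,1}  Σf=1+1+1=3
d|26:{1,2,13,26}  Σf=1+1+1+1=4
[q^27] f(27)=1,f(9)=1,f(3)=1,f(1)=1 ⇒ 4
q^28  k|28↦f(k): 28:1 14:1 7:1 4:1 2:1 1:1  a_28=6
[q^29] f(29)=1,f(1)=1 ⇒ 2

4, 2, 8, 3, 4, 4, 6, 2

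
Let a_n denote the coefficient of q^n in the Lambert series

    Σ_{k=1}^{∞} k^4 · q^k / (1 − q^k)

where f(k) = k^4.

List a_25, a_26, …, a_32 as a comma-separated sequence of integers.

391251, 485554, 538084, 655746, 707282, 872644, 923522, 1118481

q^25  k|25↦f(k): 1:1 5:625 25:390625  a_25=391251
q^26  k|26↦f(k): 26:456976 13:28561 2:16 1:1  a_26=485554
d|27:{27,9,3,1}  Σf=531441+6561+81+1=538084
q^28  k|28↦f(k): 28:614656 14:38416 7:2401 4:256 2:16 1:1  a_28=655746
[q^29] f(1)=1,f(29)=707281 ⇒ 707282
n=30: 30·1 15·2 10·3 6·5 5·6 3·10 2·15 1·30  f→[810000+50625+10000+1296+625+81+16+1]=872644
d|31:{1,31}  Σf=1+923521=923522
n=32: 1·32 2·16 4·8 8·4 16·2 32·1  f→[1+16+256+4096+65536+1048576]=1118481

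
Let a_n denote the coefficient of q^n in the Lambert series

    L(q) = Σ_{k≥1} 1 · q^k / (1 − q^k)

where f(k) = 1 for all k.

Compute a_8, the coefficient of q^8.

q^8  k|8↦f(k): 1:1 2:1 4:1 8:1  a_8=4

a_8 = 4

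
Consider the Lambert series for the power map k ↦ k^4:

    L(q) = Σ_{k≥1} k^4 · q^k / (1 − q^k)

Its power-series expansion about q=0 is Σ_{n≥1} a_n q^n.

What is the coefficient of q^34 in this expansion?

a_34 = 1419874

[q^34] f(1)=1,f(2)=16,f(17)=83521,f(34)=1336336 ⇒ 1419874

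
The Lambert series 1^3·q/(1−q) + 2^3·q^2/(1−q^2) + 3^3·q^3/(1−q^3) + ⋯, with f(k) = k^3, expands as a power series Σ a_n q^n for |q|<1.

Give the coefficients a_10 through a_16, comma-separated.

d|10:{1,2,5,10}  Σf=1+8+125+1000=1134
n=11: 1·11 11·1  f→[1+1331]=1332
q^12  k|12↦f(k): 1:1 2:8 3:27 4:64 6:216 12:1728  a_12=2044
q^13  k|13↦f(k): 1:1 13:2197  a_13=2198
[q^14] f(1)=1,f(2)=8,f(7)=343,f(14)=2744 ⇒ 3096
n=15: 1·15 3·5 5·3 15·1  f→[1+27+125+3375]=3528
q^16  k|16↦f(k): 1:1 2:8 4:64 8:512 16:4096  a_16=4681

1134, 1332, 2044, 2198, 3096, 3528, 4681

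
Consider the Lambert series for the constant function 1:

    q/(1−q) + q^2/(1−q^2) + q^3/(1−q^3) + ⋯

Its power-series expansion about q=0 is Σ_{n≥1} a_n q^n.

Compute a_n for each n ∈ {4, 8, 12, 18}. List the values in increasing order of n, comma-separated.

n=4: 1·4 2·2 4·1  f→[1+1+1]=3
[q^8] f(8)=1,f(4)=1,f(2)=1,f(1)=1 ⇒ 4
q^12  k|12↦f(k): 12:1 6:1 4:1 3:1 2:1 1:1  a_12=6
n=18: 18·1 9·2 6·3 3·6 2·9 1·18  f→[1+1+1+1+1+1]=6

3, 4, 6, 6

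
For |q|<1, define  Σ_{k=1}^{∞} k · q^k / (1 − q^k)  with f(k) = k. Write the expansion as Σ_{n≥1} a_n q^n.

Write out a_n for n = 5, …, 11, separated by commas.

q^5  k|5↦f(k): 5:5 1:1  a_5=6
q^6  k|6↦f(k): 6:6 3:3 2:2 1:1  a_6=12
q^7  k|7↦f(k): 1:1 7:7  a_7=8
n=8: 8·1 4·2 2·4 1·8  f→[8+4+2+1]=15
d|9:{9,3,1}  Σf=9+3+1=13
[q^10] f(1)=1,f(2)=2,f(5)=5,f(10)=10 ⇒ 18
d|11:{11,1}  Σf=11+1=12

6, 12, 8, 15, 13, 18, 12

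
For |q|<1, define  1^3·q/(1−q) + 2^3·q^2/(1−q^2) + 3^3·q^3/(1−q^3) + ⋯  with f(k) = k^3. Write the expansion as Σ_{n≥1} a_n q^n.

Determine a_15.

a_15 = 3528

q^15  k|15↦f(k): 15:3375 5:125 3:27 1:1  a_15=3528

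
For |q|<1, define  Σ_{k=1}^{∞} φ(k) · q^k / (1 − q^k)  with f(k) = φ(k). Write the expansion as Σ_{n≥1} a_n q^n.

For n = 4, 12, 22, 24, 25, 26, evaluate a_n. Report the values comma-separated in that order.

d|4:{1,2,4}  Σφ=1+1+2=4
q^12  k|12↦φ(k): 1:1 2:1 3:2 4:2 6:2 12:4  a_12=12
q^22  k|22↦φ(k): 1:1 2:1 11:10 22:10  a_22=22
n=24: 1·24 2·12 3·8 4·6 6·4 8·3 12·2 24·1  φ→[1+1+2+2+2+4+4+8]=24
d|25:{25,5,1}  Σφ=20+4+1=25
n=26: 1·26 2·13 13·2 26·1  φ→[1+1+12+12]=26

4, 12, 22, 24, 25, 26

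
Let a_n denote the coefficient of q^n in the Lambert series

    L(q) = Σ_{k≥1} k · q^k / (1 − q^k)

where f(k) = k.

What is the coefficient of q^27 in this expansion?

a_27 = 40

[q^27] f(1)=1,f(3)=3,f(9)=9,f(27)=27 ⇒ 40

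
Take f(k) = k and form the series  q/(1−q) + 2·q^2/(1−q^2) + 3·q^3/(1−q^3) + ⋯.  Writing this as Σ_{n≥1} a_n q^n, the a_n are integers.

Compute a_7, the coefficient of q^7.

n=7: 1·7 7·1  f→[1+7]=8

a_7 = 8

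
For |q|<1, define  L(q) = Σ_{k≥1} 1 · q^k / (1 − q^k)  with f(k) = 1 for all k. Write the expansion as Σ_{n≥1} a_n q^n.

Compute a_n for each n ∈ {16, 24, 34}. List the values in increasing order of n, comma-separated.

5, 8, 4

n=16: 1·16 2·8 4·4 8·2 16·1  f→[1+1+1+1+1]=5
n=24: 1·24 2·12 3·8 4·6 6·4 8·3 12·2 24·1  f→[1+1+1+1+1+1+1+1]=8
q^34  k|34↦f(k): 1:1 2:1 17:1 34:1  a_34=4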